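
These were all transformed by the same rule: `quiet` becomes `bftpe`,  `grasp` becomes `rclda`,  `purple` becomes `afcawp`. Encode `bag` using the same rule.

Compare letters: q→b is +11, u→f is +11, i→t is +11 — a constant shift. Every letter moves 11 places later in the alphabet, wrapping around z→a.
On bag: b+11=m, a+11=l, g+11=r.

mlr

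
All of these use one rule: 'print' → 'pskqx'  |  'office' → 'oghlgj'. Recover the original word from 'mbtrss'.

maroon

Letter i (0-indexed) is shifted by i+0, so successive shifts are 0, 1, 2, ….
Reversing it on mbtrss: m−0=m, b−1=a, t−2=r, r−3=o, s−4=o, s−5=n.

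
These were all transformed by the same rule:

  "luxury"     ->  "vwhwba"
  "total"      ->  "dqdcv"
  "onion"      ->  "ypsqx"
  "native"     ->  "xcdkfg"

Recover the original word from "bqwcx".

roman

A repeating key of period 2 is used — shifts +10, +2 over and over.
Undoing it on bqwcx: b−10=r, q−2=o, w−10=m, c−2=a, x−10=n.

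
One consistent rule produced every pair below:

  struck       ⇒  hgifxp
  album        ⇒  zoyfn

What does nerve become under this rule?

Each pair mirrors across the alphabet (s↔h, t↔g, r↔i): positions sum to 25. This is the alphabet-reversal cipher (Atbash): a becomes z, b becomes y, etc.
Applying it to nerve: n↔m, e↔v, r↔i, v↔e, e↔v.

mviev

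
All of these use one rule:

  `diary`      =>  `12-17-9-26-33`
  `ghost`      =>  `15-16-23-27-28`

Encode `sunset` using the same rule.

d is letter #4 and maps to 12: an offset of 8. Letters become their 1-based position plus 8 (so a→9, b→10, …).
On sunset: s=19→27, u=21→29, n=14→22, s=19→27, e=5→13, t=20→28.

27-29-22-27-13-28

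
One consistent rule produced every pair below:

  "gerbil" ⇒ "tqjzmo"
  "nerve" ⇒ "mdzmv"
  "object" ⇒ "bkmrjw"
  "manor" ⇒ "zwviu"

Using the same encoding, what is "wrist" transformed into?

The output letters match the input read backwards, each shifted +8: gerbil reversed is libreg. The word is reversed, then every letter is shifted forward by 8.
For wrist: reverse → tsirw; then shift: t+8=b, s+8=a, i+8=q, r+8=z, w+8=e.

baqze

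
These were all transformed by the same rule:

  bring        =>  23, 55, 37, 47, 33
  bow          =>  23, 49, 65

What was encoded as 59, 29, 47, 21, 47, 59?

b(#2)→23 and r(#18)→55: differences scale by 2, so n = 2·pos + 19. Each letter becomes 2×(its alphabet position, a=1..z=26) + 19.
Reversing it on 59, 29, 47, 21, 47, 59: 59→(59−19)÷2=20=t, 29→(29−19)÷2=5=e, 47→(47−19)÷2=14=n, 21→(21−19)÷2=1=a, 47→(47−19)÷2=14=n, 59→(59−19)÷2=20=t.

tenant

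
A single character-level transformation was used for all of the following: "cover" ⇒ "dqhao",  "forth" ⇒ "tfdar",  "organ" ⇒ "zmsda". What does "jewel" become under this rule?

xqiqv

Read the word backwards and shift each letter +12.
For jewel: reverse → lewej; then shift: l+12=x, e+12=q, w+12=i, e+12=q, j+12=v.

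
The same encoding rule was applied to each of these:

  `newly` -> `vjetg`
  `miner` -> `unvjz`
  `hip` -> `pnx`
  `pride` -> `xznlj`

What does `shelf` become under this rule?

The shift depends on letter class: consonant n→v is +8, but vowel e→j is +5. Two shifts are in play — +5 for a/e/i/o/u, +8 for every other letter.
Applying it to shelf: s(cons)+8=a, h(cons)+8=p, e(vowel)+5=j, l(cons)+8=t, f(cons)+8=n.

apjtn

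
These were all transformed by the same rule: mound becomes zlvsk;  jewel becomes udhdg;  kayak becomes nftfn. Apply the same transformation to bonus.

ylsvj

m(12)→z(25) and o(14)→l(11) fit y≡19x+5 (mod 26); the inverse of 19 mod 26 is 11. Each letter's alphabet position (a=0..z=25) is mapped through 19·x+5 mod 26 — an affine cipher.
Applying it to bonus: b(1)→19·1+5≡24=y; o(14)→19·14+5≡11=l; n(13)→19·13+5≡18=s; u(20)→19·20+5≡21=v; s(18)→19·18+5≡9=j (all mod 26).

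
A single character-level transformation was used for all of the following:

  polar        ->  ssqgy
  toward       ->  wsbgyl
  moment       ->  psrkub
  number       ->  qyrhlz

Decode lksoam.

ignite

In polar: p→s is +3, o→s is +4, l→q is +5, a→g is +6 — the shift increases by 1 each position. Letter i (0-indexed) is shifted by i+3, so successive shifts are 3, 4, 5, ….
Reversing it on lksoam: l−3=i, k−4=g, s−5=n, o−6=i, a−7=t, m−8=e.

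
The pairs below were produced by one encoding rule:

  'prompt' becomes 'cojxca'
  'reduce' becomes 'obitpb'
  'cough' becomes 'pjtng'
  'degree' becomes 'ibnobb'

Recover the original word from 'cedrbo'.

player

p(15)→c(2) and r(17)→o(14) fit y≡19x+3 (mod 26); the inverse of 19 mod 26 is 11. Each letter's alphabet position (a=0..z=25) is mapped through 19·x+3 mod 26 — an affine cipher.
Decoding cedrbo: c(2)→11·(2−3)≡15=p; e(4)→11·(4−3)≡11=l; d(3)→11·(3−3)≡0=a; r(17)→11·(17−3)≡24=y; b(1)→11·(1−3)≡4=e; o(14)→11·(14−3)≡17=r (all mod 26).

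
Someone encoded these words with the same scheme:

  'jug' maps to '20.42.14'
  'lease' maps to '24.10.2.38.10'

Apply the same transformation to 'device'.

8.10.44.18.6.10

j(#10)→20 and u(#21)→42: differences scale by 2, so n = 2·pos + 0. Each letter becomes 2×(its alphabet position, a=1..z=26).
Applying it to device: d=4→8, e=5→10, v=22→44, i=9→18, c=3→6, e=5→10.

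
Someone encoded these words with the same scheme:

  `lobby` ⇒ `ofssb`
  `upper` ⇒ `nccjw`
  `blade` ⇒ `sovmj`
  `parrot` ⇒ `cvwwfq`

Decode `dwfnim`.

ground

This is an affine cipher: with a=0,…,z=25, each position x becomes (23x+21) mod 26.
Reversing it on dwfnim: d(3)→17·(3−21)≡6=g; w(22)→17·(22−21)≡17=r; f(5)→17·(5−21)≡14=o; n(13)→17·(13−21)≡20=u; i(8)→17·(8−21)≡13=n; m(12)→17·(12−21)≡3=d (all mod 26).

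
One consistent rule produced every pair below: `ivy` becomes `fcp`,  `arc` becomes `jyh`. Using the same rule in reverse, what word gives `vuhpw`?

piano

Read the word backwards and shift each letter +7.
Undoing it on vuhpw: shift back: v−7=o, u−7=n, h−7=a, p−7=i, w−7=p → onaip; then reverse → piano.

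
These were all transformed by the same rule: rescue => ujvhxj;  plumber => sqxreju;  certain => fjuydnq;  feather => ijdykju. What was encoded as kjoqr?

Shifts by position in rescue: pos 0: r→u (+3), pos 1: e→j (+5), pos 2: s→v (+3), pos 3: c→h (+5) — repeating every 2. A repeating key of period 2 is used — shifts +3, +5 over and over.
Reversing it on kjoqr: k−3=h, j−5=e, o−3=l, q−5=l, r−3=o.

hello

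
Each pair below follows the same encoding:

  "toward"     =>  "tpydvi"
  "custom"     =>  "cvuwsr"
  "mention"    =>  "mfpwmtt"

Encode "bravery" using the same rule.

In toward: t→t is +0, o→p is +1, w→y is +2, a→d is +3 — the shift increases by 1 each position. Letter i (0-indexed) is shifted by i+0, so successive shifts are 0, 1, 2, ….
On bravery: b+0=b, r+1=s, a+2=c, v+3=y, e+4=i, r+5=w, y+6=e.

bscyiwe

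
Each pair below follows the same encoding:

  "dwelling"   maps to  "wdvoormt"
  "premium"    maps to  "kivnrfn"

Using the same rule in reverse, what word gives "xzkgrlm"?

caption

Each pair mirrors across the alphabet (d↔w, w↔d, e↔v): positions sum to 25. This is the alphabet-reversal cipher (Atbash): a becomes z, b becomes y, etc.
Decoding xzkgrlm: x↔c, z↔a, k↔p, g↔t, r↔i, l↔o, m↔n.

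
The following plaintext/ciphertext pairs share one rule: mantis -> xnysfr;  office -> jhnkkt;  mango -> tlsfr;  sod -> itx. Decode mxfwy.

Two steps: reverse the string, then apply a Caesar shift of +5.
Reversing it on mxfwy: shift back: m−5=h, x−5=s, f−5=a, w−5=r, y−5=t → hsart; then reverse → trash.

trash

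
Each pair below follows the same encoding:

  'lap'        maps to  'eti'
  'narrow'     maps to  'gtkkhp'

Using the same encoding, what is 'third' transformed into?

mabkw

Each letter is shifted forward by 19 in the alphabet (a Caesar shift of +19).
Applying it to third: t+19=m, h+19=a, i+19=b, r+19=k, d+19=w.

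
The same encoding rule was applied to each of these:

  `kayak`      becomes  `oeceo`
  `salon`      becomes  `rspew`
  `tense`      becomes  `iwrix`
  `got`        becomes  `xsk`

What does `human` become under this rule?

reqyl

The output letters match the input read backwards, each shifted +4: kayak reversed is kayak. The word is reversed, then every letter is shifted forward by 4.
On human: reverse → namuh; then shift: n+4=r, a+4=e, m+4=q, u+4=y, h+4=l.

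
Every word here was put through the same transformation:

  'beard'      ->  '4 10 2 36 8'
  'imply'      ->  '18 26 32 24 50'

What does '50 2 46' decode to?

b(#2)→4 and e(#5)→10: differences scale by 2, so n = 2·pos + 0. The formula is n = 2×(alphabet index, a=1).
Reversing it on 50 2 46: 50→(50−0)÷2=25=y, 2→(2−0)÷2=1=a, 46→(46−0)÷2=23=w.

yaw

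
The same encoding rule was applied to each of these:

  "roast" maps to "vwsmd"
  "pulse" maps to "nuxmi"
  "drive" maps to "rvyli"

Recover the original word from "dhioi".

r(17)→v(21) and o(14)→w(22) fit y≡17x+18 (mod 26); the inverse of 17 mod 26 is 23. Treating letters as 0–25, the rule is x ↦ 17x + 18 (mod 26).
Undoing it on dhioi: d(3)→23·(3−18)≡19=t; h(7)→23·(7−18)≡7=h; i(8)→23·(8−18)≡4=e; o(14)→23·(14−18)≡12=m; i(8)→23·(8−18)≡4=e (all mod 26).

theme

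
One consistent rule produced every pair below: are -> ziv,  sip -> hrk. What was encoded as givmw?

trend

Each pair mirrors across the alphabet (a↔z, r↔i, e↔v): positions sum to 25. Each letter is replaced by its mirror in the alphabet: a↔z, b↔y, c↔x, and so on (the Atbash cipher).
Undoing it on givmw: g↔t, i↔r, v↔e, m↔n, w↔d.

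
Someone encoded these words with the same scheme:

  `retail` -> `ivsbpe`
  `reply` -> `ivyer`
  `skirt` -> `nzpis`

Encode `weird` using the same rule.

hvpiq

Treating letters as 0–25, the rule is x ↦ 5x + 1 (mod 26).
On weird: w(22)→5·22+1≡7=h; e(4)→5·4+1≡21=v; i(8)→5·8+1≡15=p; r(17)→5·17+1≡8=i; d(3)→5·3+1≡16=q (all mod 26).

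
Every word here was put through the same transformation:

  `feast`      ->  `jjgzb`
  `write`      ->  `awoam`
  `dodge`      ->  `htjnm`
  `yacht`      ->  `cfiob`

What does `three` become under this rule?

xmxlm

In feast: f→j is +4, e→j is +5, a→g is +6, s→z is +7 — the shift increases by 1 each position. Each letter shifts forward by (position + 4), i.e. 4, 5, 6, … — the shift grows by one for each successive letter.
For three: t+4=x, h+5=m, r+6=x, e+7=l, e+8=m.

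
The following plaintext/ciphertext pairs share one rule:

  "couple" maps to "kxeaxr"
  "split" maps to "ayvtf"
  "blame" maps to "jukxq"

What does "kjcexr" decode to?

castle

The shift increases by 1 at each position, starting from +8: 8, 9, 10, ….
Undoing it on kjcexr: k−8=c, j−9=a, c−10=s, e−11=t, x−12=l, r−13=e.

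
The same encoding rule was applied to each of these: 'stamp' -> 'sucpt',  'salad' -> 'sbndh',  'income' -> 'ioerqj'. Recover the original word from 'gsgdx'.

great

In stamp: s→s is +0, t→u is +1, a→c is +2, m→p is +3 — the shift increases by 1 each position. Each letter shifts forward by its position index (0, 1, 2, …) — the shift grows by one for each successive letter.
Reversing it on gsgdx: g−0=g, s−1=r, g−2=e, d−3=a, x−4=t.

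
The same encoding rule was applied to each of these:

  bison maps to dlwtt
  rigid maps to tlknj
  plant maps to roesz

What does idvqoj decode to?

In bison: b→d is +2, i→l is +3, s→w is +4, o→t is +5 — the shift increases by 1 each position. Each letter shifts forward by (position + 2), i.e. 2, 3, 4, … — the shift grows by one for each successive letter.
Decoding idvqoj: i−2=g, d−3=a, v−4=r, q−5=l, o−6=i, j−7=c.

garlic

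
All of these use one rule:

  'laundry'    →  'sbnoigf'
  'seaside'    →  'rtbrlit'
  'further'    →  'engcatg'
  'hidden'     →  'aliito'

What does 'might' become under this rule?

l(11)→s(18) and a(0)→b(1) fit y≡11x+1 (mod 26); the inverse of 11 mod 26 is 19. This is an affine cipher: with a=0,…,z=25, each position x becomes (11x+1) mod 26.
For might: m(12)→11·12+1≡3=d; i(8)→11·8+1≡11=l; g(6)→11·6+1≡15=p; h(7)→11·7+1≡0=a; t(19)→11·19+1≡2=c (all mod 26).

dlpac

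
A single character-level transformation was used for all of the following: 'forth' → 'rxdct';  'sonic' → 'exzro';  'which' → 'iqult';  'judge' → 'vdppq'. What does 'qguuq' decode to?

It's a Vigenère-style cipher with numeric key [12,9]: position i shifts by key[i mod 2].
Undoing it on qguuq: q−12=e, g−9=x, u−12=i, u−9=l, q−12=e.

exile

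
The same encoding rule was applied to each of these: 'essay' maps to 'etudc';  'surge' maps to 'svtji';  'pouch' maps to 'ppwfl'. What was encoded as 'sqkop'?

In essay: e→e is +0, s→t is +1, s→u is +2, a→d is +3 — the shift increases by 1 each position. Each letter shifts forward by its position index (0, 1, 2, …) — the shift grows by one for each successive letter.
Decoding sqkop: s−0=s, q−1=p, k−2=i, o−3=l, p−4=l.

spill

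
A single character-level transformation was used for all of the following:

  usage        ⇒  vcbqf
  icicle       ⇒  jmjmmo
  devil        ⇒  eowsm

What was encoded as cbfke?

Shifts by position in usage: pos 0: u→v (+1), pos 1: s→c (+10), pos 2: a→b (+1), pos 3: g→q (+10) — repeating every 2. The shifts repeat in a cycle of length 2: positions 0,1,… shift by +1, +10, then the pattern repeats.
Reversing it on cbfke: c−1=b, b−10=r, f−1=e, k−10=a, e−1=d.

bread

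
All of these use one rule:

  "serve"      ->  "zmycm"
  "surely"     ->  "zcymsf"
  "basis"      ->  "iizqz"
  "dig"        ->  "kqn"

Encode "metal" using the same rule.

tmais

Two shifts are in play — +8 for a/e/i/o/u, +7 for every other letter.
On metal: m(cons)+7=t, e(vowel)+8=m, t(cons)+7=a, a(vowel)+8=i, l(cons)+7=s.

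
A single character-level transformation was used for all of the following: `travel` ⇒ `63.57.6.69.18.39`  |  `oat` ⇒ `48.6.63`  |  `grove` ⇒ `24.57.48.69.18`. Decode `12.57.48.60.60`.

cross

t(#20)→63 and r(#18)→57: differences scale by 3, so n = 3·pos + 3. Each letter becomes 3×(its alphabet position, a=1..z=26) + 3.
Reversing it on 12.57.48.60.60: 12→(12−3)÷3=3=c, 57→(57−3)÷3=18=r, 48→(48−3)÷3=15=o, 60→(60−3)÷3=19=s, 60→(60−3)÷3=19=s.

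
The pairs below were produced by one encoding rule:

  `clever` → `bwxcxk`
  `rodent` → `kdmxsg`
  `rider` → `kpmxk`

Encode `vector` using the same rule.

c(2)→b(1) and l(11)→w(22) fit y≡11x+5 (mod 26); the inverse of 11 mod 26 is 19. This is an affine cipher: with a=0,…,z=25, each position x becomes (11x+5) mod 26.
On vector: v(21)→11·21+5≡2=c; e(4)→11·4+5≡23=x; c(2)→11·2+5≡1=b; t(19)→11·19+5≡6=g; o(14)→11·14+5≡3=d; r(17)→11·17+5≡10=k (all mod 26).

cxbgdk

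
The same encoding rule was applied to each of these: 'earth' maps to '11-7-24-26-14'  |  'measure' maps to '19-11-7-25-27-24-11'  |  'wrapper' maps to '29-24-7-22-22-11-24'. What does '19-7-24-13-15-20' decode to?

margin

e is letter #5 and maps to 11: an offset of 6. Letters become their 1-based position plus 6 (so a→7, b→8, …).
Reversing it on 19-7-24-13-15-20: 19→(19−6)÷1=13=m, 7→(7−6)÷1=1=a, 24→(24−6)÷1=18=r, 13→(13−6)÷1=7=g, 15→(15−6)÷1=9=i, 20→(20−6)÷1=14=n.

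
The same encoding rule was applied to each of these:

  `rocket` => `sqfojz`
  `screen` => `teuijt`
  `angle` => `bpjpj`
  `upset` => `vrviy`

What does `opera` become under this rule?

prhvf

In rocket: r→s is +1, o→q is +2, c→f is +3, k→o is +4 — the shift increases by 1 each position. Each letter shifts forward by (position + 1), i.e. 1, 2, 3, … — the shift grows by one for each successive letter.
For opera: o+1=p, p+2=r, e+3=h, r+4=v, a+5=f.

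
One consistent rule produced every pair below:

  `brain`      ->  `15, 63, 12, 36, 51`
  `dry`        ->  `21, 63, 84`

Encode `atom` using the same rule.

b(#2)→15 and r(#18)→63: differences scale by 3, so n = 3·pos + 9. The formula is n = 3×(alphabet index, a=1) + 9.
Applying it to atom: a=1→12, t=20→69, o=15→54, m=13→48.

12, 69, 54, 48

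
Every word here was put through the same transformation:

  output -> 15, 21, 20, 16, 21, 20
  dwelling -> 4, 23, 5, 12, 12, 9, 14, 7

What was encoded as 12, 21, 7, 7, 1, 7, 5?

o is letter #15 and maps to 15: an offset of 0. Letters become their 1-indexed alphabet positions: a=1 … z=26.
Reversing it on 12, 21, 7, 7, 1, 7, 5: 12=l, 21=u, 7=g, 7=g, 1=a, 7=g, 5=e.

luggage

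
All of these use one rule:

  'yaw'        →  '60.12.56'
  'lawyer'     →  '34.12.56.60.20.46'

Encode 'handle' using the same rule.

y(#25)→60 and a(#1)→12: differences scale by 2, so n = 2·pos + 10. The formula is n = 2×(alphabet index, a=1) + 10.
For handle: h=8→26, a=1→12, n=14→38, d=4→18, l=12→34, e=5→20.

26.12.38.18.34.20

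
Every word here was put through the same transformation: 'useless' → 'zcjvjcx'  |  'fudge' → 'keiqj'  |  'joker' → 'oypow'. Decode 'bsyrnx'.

Shifts by position in useless: pos 0: u→z (+5), pos 1: s→c (+10), pos 2: e→j (+5), pos 3: l→v (+10) — repeating every 2. It's a Vigenère-style cipher with numeric key [5,10]: position i shifts by key[i mod 2].
Undoing it on bsyrnx: b−5=w, s−10=i, y−5=t, r−10=h, n−5=i, x−10=n.

within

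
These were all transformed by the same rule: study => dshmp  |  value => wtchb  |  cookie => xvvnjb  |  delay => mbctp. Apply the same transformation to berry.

s(18)→d(3) and t(19)→s(18) fit y≡15x+19 (mod 26); the inverse of 15 mod 26 is 7. This is an affine cipher: with a=0,…,z=25, each position x becomes (15x+19) mod 26.
Applying it to berry: b(1)→15·1+19≡8=i; e(4)→15·4+19≡1=b; r(17)→15·17+19≡14=o; r(17)→15·17+19≡14=o; y(24)→15·24+19≡15=p (all mod 26).

iboop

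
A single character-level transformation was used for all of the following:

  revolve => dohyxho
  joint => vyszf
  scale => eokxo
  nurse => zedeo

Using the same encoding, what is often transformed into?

yrfoz

Vowels shift forward by 10 and consonants shift forward by 12.
For often: o(vowel)+10=y, f(cons)+12=r, t(cons)+12=f, e(vowel)+10=o, n(cons)+12=z.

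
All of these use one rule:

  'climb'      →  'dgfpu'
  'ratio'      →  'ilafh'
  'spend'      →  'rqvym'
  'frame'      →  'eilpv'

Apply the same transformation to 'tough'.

c(2)→d(3) and l(11)→g(6) fit y≡9x+11 (mod 26); the inverse of 9 mod 26 is 3. Each letter's alphabet position (a=0..z=25) is mapped through 9·x+11 mod 26 — an affine cipher.
On tough: t(19)→9·19+11≡0=a; o(14)→9·14+11≡7=h; u(20)→9·20+11≡9=j; g(6)→9·6+11≡13=n; h(7)→9·7+11≡22=w (all mod 26).

ahjnw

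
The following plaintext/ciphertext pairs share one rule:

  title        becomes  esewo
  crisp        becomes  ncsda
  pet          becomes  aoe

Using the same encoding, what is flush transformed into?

The shift depends on letter class: consonant t→e is +11, but vowel i→s is +10. The rule splits by letter class: vowels +10, consonants +11.
For flush: f(cons)+11=q, l(cons)+11=w, u(vowel)+10=e, s(cons)+11=d, h(cons)+11=s.

qweds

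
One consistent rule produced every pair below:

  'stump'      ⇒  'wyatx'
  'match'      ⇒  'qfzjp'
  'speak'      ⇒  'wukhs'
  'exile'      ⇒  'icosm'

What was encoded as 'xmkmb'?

Each letter shifts forward by (position + 4), i.e. 4, 5, 6, … — the shift grows by one for each successive letter.
Decoding xmkmb: x−4=t, m−5=h, k−6=e, m−7=f, b−8=t.

theft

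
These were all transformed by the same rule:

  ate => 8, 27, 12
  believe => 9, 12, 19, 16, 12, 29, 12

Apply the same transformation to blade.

a is letter #1 and maps to 8: an offset of 7. Each letter is replaced by its alphabet position (a=1..z=26) + 7.
For blade: b=2→9, l=12→19, a=1→8, d=4→11, e=5→12.

9, 19, 8, 11, 12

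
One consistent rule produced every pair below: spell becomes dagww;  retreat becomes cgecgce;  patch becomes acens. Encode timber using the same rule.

ekxmgc

The shift depends on letter class: consonant s→d is +11, but vowel e→g is +2. Two shifts are in play — +2 for a/e/i/o/u, +11 for every other letter.
On timber: t(cons)+11=e, i(vowel)+2=k, m(cons)+11=x, b(cons)+11=m, e(vowel)+2=g, r(cons)+11=c.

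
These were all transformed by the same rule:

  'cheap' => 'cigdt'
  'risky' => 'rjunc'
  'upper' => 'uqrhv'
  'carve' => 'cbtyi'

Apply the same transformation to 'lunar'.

lvpdv

Letter i (0-indexed) is shifted by i+0, so successive shifts are 0, 1, 2, ….
Applying it to lunar: l+0=l, u+1=v, n+2=p, a+3=d, r+4=v.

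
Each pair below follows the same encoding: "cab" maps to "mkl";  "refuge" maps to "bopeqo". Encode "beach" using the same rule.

Each letter is shifted forward by 10 in the alphabet (a Caesar shift of +10).
Applying it to beach: b+10=l, e+10=o, a+10=k, c+10=m, h+10=r.

lokmr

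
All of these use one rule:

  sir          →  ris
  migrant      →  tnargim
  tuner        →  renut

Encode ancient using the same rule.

It's just the letters in reverse order.
On ancient: reverse → tneicna.

tneicna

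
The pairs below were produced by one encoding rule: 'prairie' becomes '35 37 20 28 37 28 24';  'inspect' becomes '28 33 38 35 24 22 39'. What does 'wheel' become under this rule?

p is letter #16 and maps to 35: an offset of 19. Letters become their 1-based position plus 19 (so a→20, b→21, …).
Applying it to wheel: w=23→42, h=8→27, e=5→24, e=5→24, l=12→31.

42 27 24 24 31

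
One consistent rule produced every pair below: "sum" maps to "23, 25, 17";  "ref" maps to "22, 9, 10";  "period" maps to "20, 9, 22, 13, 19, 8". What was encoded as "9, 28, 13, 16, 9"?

exile

The number is (letter's place in the alphabet, a=1) + 4.
Decoding 9, 28, 13, 16, 9: 9→(9−4)÷1=5=e, 28→(28−4)÷1=24=x, 13→(13−4)÷1=9=i, 16→(16−4)÷1=12=l, 9→(9−4)÷1=5=e.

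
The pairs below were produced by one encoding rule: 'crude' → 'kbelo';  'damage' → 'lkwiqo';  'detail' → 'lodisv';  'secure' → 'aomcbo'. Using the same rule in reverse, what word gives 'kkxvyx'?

cannon

Shifts by position in crude: pos 0: c→k (+8), pos 1: r→b (+10), pos 2: u→e (+10), pos 3: d→l (+8), pos 4: e→o (+10) — repeating every 3. A repeating key of period 3 is used — shifts +8, +10, +10 over and over.
Decoding kkxvyx: k−8=c, k−10=a, x−10=n, v−8=n, y−10=o, x−10=n.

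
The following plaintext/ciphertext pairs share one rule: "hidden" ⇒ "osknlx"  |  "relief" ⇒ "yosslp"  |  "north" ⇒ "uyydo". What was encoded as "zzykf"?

Shifts by position in hidden: pos 0: h→o (+7), pos 1: i→s (+10), pos 2: d→k (+7), pos 3: d→n (+10) — repeating every 2. A repeating key of period 2 is used — shifts +7, +10 over and over.
Undoing it on zzykf: z−7=s, z−10=p, y−7=r, k−10=a, f−7=y.

spray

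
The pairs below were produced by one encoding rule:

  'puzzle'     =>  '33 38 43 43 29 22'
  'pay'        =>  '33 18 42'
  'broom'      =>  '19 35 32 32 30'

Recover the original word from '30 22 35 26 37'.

merit

p is letter #16 and maps to 33: an offset of 17. Each letter is replaced by its alphabet position (a=1..z=26) + 17.
Undoing it on 30 22 35 26 37: 30→(30−17)÷1=13=m, 22→(22−17)÷1=5=e, 35→(35−17)÷1=18=r, 26→(26−17)÷1=9=i, 37→(37−17)÷1=20=t.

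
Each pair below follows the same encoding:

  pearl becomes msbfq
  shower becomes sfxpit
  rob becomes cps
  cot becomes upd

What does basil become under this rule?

mjtbc

The output letters match the input read backwards, each shifted +1: pearl reversed is lraep. Read the word backwards and shift each letter +1.
For basil: reverse → lisab; then shift: l+1=m, i+1=j, s+1=t, a+1=b, b+1=c.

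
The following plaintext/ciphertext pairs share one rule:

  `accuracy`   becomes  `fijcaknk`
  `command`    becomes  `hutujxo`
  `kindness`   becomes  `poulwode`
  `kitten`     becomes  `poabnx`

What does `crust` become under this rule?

hxbac

In accuracy: a→f is +5, c→i is +6, c→j is +7, u→c is +8 — the shift increases by 1 each position. Letter i (0-indexed) is shifted by i+5, so successive shifts are 5, 6, 7, ….
For crust: c+5=h, r+6=x, u+7=b, s+8=a, t+9=c.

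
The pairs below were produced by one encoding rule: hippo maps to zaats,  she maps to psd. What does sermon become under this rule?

yzxcpd

The output letters match the input read backwards, each shifted +11: hippo reversed is oppih. Read the word backwards and shift each letter +11.
On sermon: reverse → nomres; then shift: n+11=y, o+11=z, m+11=x, r+11=c, e+11=p, s+11=d.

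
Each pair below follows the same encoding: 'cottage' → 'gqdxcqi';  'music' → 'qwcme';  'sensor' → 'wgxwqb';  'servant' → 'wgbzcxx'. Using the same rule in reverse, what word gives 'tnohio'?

pledge

Shifts by position in cottage: pos 0: c→g (+4), pos 1: o→q (+2), pos 2: t→d (+10), pos 3: t→x (+4), pos 4: a→c (+2), pos 5: g→q (+10) — repeating every 3. It's a Vigenère-style cipher with numeric key [4,2,10]: position i shifts by key[i mod 3].
Reversing it on tnohio: t−4=p, n−2=l, o−10=e, h−4=d, i−2=g, o−10=e.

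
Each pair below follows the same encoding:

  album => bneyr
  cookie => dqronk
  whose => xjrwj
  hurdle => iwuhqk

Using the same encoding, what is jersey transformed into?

In album: a→b is +1, l→n is +2, b→e is +3, u→y is +4 — the shift increases by 1 each position. The shift increases by 1 at each position, starting from +1: 1, 2, 3, ….
On jersey: j+1=k, e+2=g, r+3=u, s+4=w, e+5=j, y+6=e.

kguwje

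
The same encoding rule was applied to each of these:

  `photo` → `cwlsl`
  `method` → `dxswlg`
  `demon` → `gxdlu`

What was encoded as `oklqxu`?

frozen

Treating letters as 0–25, the rule is x ↦ 17x + 7 (mod 26).
Reversing it on oklqxu: o(14)→23·(14−7)≡5=f; k(10)→23·(10−7)≡17=r; l(11)→23·(11−7)≡14=o; q(16)→23·(16−7)≡25=z; x(23)→23·(23−7)≡4=e; u(20)→23·(20−7)≡13=n (all mod 26).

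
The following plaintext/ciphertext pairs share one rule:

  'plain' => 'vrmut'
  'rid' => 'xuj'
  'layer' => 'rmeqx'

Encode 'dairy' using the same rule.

The shift depends on letter class: consonant p→v is +6, but vowel a→m is +12. Vowels shift forward by 12 and consonants shift forward by 6.
For dairy: d(cons)+6=j, a(vowel)+12=m, i(vowel)+12=u, r(cons)+6=x, y(cons)+6=e.

jmuxe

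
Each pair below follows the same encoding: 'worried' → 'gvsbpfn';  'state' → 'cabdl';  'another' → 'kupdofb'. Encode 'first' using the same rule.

ppsca

Shifts by position in worried: pos 0: w→g (+10), pos 1: o→v (+7), pos 2: r→s (+1), pos 3: r→b (+10), pos 4: i→p (+7), pos 5: e→f (+1) — repeating every 3. It's a Vigenère-style cipher with numeric key [10,7,1]: position i shifts by key[i mod 3].
For first: f+10=p, i+7=p, r+1=s, s+10=c, t+7=a.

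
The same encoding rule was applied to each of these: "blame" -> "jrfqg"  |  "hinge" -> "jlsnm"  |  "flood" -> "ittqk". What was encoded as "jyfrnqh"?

The word is reversed, then every letter is shifted forward by 5.
Decoding jyfrnqh: shift back: j−5=e, y−5=t, f−5=a, r−5=m, n−5=i, q−5=l, h−5=c → etamilc; then reverse → climate.

climate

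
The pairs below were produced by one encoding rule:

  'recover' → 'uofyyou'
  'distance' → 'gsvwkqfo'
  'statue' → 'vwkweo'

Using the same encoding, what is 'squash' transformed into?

vtekvk

The shift depends on letter class: consonant r→u is +3, but vowel e→o is +10. Two shifts are in play — +10 for a/e/i/o/u, +3 for every other letter.
For squash: s(cons)+3=v, q(cons)+3=t, u(vowel)+10=e, a(vowel)+10=k, s(cons)+3=v, h(cons)+3=k.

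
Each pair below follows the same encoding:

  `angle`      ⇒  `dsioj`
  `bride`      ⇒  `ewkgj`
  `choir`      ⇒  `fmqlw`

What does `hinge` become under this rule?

Shifts by position in angle: pos 0: a→d (+3), pos 1: n→s (+5), pos 2: g→i (+2), pos 3: l→o (+3), pos 4: e→j (+5) — repeating every 3. A repeating key of period 3 is used — shifts +3, +5, +2 over and over.
Applying it to hinge: h+3=k, i+5=n, n+2=p, g+3=j, e+5=j.

knpjj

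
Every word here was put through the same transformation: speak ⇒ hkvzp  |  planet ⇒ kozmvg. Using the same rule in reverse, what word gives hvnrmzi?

seminar

Each pair mirrors across the alphabet (s↔h, p↔k, e↔v): positions sum to 25. Each letter is replaced by its mirror in the alphabet: a↔z, b↔y, c↔x, and so on (the Atbash cipher).
Undoing it on hvnrmzi: h↔s, v↔e, n↔m, r↔i, m↔n, z↔a, i↔r.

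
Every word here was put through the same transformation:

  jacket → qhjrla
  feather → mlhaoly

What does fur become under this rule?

mby

Compare letters: j→q is +7, a→h is +7, c→j is +7 — a constant shift. Each letter is shifted forward by 7 in the alphabet (a Caesar shift of +7).
On fur: f+7=m, u+7=b, r+7=y.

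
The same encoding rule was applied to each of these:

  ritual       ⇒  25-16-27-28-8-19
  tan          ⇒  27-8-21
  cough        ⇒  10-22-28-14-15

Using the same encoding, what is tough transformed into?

Each letter is replaced by its alphabet position (a=1..z=26) + 7.
For tough: t=20→27, o=15→22, u=21→28, g=7→14, h=8→15.

27-22-28-14-15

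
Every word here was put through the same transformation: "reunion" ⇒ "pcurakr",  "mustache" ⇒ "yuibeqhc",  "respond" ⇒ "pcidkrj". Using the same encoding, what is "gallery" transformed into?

oeffcps

Each letter's alphabet position (a=0..z=25) is mapped through 19·x+4 mod 26 — an affine cipher.
On gallery: g(6)→19·6+4≡14=o; a(0)→19·0+4≡4=e; l(11)→19·11+4≡5=f; l(11)→19·11+4≡5=f; e(4)→19·4+4≡2=c; r(17)→19·17+4≡15=p; y(24)→19·24+4≡18=s (all mod 26).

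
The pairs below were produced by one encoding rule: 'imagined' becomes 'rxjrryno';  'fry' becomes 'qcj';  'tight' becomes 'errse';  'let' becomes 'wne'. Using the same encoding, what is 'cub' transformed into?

The rule splits by letter class: vowels +9, consonants +11.
Applying it to cub: c(cons)+11=n, u(vowel)+9=d, b(cons)+11=m.

ndm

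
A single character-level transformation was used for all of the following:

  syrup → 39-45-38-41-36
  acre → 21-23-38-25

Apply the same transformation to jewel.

Each letter is replaced by its alphabet position (a=1..z=26) + 20.
Applying it to jewel: j=10→30, e=5→25, w=23→43, e=5→25, l=12→32.

30-25-43-25-32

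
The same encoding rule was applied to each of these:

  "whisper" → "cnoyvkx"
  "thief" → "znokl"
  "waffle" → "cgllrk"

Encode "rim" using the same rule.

Compare letters: w→c is +6, h→n is +6, i→o is +6 — a constant shift. Each letter is shifted forward by 6 in the alphabet (a Caesar shift of +6).
For rim: r+6=x, i+6=o, m+6=s.

xos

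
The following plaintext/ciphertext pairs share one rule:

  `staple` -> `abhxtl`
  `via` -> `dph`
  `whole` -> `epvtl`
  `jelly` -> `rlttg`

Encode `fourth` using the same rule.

The shift depends on letter class: consonant s→a is +8, but vowel a→h is +7. The rule splits by letter class: vowels +7, consonants +8.
For fourth: f(cons)+8=n, o(vowel)+7=v, u(vowel)+7=b, r(cons)+8=z, t(cons)+8=b, h(cons)+8=p.

nvbzbp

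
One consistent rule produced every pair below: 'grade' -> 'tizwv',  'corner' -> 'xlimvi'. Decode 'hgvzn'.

Each pair mirrors across the alphabet (g↔t, r↔i, a↔z): positions sum to 25. Each letter is replaced by its mirror in the alphabet: a↔z, b↔y, c↔x, and so on (the Atbash cipher).
Reversing it on hgvzn: h↔s, g↔t, v↔e, z↔a, n↔m.

steam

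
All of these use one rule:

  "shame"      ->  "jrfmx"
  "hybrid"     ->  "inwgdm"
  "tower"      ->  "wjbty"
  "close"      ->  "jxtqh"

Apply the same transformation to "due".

The output letters match the input read backwards, each shifted +5: shame reversed is emahs. The word is reversed, then every letter is shifted forward by 5.
On due: reverse → eud; then shift: e+5=j, u+5=z, d+5=i.

jzi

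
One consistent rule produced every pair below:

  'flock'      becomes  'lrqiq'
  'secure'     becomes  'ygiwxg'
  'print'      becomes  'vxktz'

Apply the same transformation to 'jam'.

pcs

The shift depends on letter class: consonant f→l is +6, but vowel o→q is +2. The rule splits by letter class: vowels +2, consonants +6.
For jam: j(cons)+6=p, a(vowel)+2=c, m(cons)+6=s.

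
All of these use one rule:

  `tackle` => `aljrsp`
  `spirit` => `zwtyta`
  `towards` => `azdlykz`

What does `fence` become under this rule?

The rule splits by letter class: vowels +11, consonants +7.
Applying it to fence: f(cons)+7=m, e(vowel)+11=p, n(cons)+7=u, c(cons)+7=j, e(vowel)+11=p.

mpujp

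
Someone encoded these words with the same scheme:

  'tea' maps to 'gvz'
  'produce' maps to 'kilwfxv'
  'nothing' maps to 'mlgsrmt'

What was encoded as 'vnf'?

Each pair mirrors across the alphabet (t↔g, e↔v, a↔z): positions sum to 25. This is the alphabet-reversal cipher (Atbash): a becomes z, b becomes y, etc.
Reversing it on vnf: v↔e, n↔m, f↔u.

emu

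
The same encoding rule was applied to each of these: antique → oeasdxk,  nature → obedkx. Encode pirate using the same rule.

The output letters match the input read backwards, each shifted +10: antique reversed is euqitna. Read the word backwards and shift each letter +10.
For pirate: reverse → etarip; then shift: e+10=o, t+10=d, a+10=k, r+10=b, i+10=s, p+10=z.

odkbsz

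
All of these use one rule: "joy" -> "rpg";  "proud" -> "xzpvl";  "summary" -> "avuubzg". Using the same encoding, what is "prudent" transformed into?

The shift depends on letter class: consonant j→r is +8, but vowel o→p is +1. Vowels shift forward by 1 and consonants shift forward by 8.
On prudent: p(cons)+8=x, r(cons)+8=z, u(vowel)+1=v, d(cons)+8=l, e(vowel)+1=f, n(cons)+8=v, t(cons)+8=b.

xzvlfvb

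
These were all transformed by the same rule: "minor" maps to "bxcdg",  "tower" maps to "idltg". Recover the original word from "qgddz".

brook

Compare letters: m→b is +15, i→x is +15, n→c is +15 — a constant shift. This is a Caesar cipher with shift 15.
Reversing it on qgddz: q−15=b, g−15=r, d−15=o, d−15=o, z−15=k.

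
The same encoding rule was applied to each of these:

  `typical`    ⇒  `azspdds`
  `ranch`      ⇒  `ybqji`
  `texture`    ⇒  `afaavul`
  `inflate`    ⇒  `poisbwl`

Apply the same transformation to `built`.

Shifts by position in typical: pos 0: t→a (+7), pos 1: y→z (+1), pos 2: p→s (+3), pos 3: i→p (+7), pos 4: c→d (+1), pos 5: a→d (+3) — repeating every 3. A repeating key of period 3 is used — shifts +7, +1, +3 over and over.
Applying it to built: b+7=i, u+1=v, i+3=l, l+7=s, t+1=u.

ivlsu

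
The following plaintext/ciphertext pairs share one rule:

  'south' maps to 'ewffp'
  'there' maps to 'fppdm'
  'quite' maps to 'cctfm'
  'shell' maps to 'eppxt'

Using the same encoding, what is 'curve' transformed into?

occhm

Shifts by position in south: pos 0: s→e (+12), pos 1: o→w (+8), pos 2: u→f (+11), pos 3: t→f (+12), pos 4: h→p (+8) — repeating every 3. The shifts repeat in a cycle of length 3: positions 0,1,… shift by +12, +8, +11, then the pattern repeats.
For curve: c+12=o, u+8=c, r+11=c, v+12=h, e+8=m.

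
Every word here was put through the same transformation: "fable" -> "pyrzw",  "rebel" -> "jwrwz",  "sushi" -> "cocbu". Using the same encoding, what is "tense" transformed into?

f(5)→p(15) and a(0)→y(24) fit y≡19x+24 (mod 26); the inverse of 19 mod 26 is 11. Treating letters as 0–25, the rule is x ↦ 19x + 24 (mod 26).
On tense: t(19)→19·19+24≡21=v; e(4)→19·4+24≡22=w; n(13)→19·13+24≡11=l; s(18)→19·18+24≡2=c; e(4)→19·4+24≡22=w (all mod 26).

vwlcw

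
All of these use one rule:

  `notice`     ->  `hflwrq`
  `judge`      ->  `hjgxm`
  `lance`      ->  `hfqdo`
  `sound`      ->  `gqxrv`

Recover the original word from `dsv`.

The word is reversed, then every letter is shifted forward by 3.
Decoding dsv: shift back: d−3=a, s−3=p, v−3=s → aps; then reverse → spa.

spa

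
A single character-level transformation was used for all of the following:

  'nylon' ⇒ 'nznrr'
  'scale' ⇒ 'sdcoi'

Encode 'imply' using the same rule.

inroc

In nylon: n→n is +0, y→z is +1, l→n is +2, o→r is +3 — the shift increases by 1 each position. Letter i (0-indexed) is shifted by i+0, so successive shifts are 0, 1, 2, ….
For imply: i+0=i, m+1=n, p+2=r, l+3=o, y+4=c.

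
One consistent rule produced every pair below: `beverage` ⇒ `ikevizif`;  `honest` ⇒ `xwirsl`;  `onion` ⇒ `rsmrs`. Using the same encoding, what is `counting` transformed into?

The output letters match the input read backwards, each shifted +4: beverage reversed is egareveb. The word is reversed, then every letter is shifted forward by 4.
For counting: reverse → gnitnuoc; then shift: g+4=k, n+4=r, i+4=m, t+4=x, n+4=r, u+4=y, o+4=s, c+4=g.

krmxrysg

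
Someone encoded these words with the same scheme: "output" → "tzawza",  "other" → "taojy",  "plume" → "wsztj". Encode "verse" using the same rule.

The shift depends on letter class: consonant t→a is +7, but vowel o→t is +5. Vowels shift forward by 5 and consonants shift forward by 7.
On verse: v(cons)+7=c, e(vowel)+5=j, r(cons)+7=y, s(cons)+7=z, e(vowel)+5=j.

cjyzj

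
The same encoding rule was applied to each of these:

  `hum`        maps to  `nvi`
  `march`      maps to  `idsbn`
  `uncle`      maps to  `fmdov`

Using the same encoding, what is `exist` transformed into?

The output letters match the input read backwards, each shifted +1: hum reversed is muh. Read the word backwards and shift each letter +1.
Applying it to exist: reverse → tsixe; then shift: t+1=u, s+1=t, i+1=j, x+1=y, e+1=f.

utjyf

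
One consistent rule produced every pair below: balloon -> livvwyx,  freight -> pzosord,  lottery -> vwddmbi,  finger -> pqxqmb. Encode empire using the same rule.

Shifts by position in balloon: pos 0: b→l (+10), pos 1: a→i (+8), pos 2: l→v (+10), pos 3: l→v (+10), pos 4: o→w (+8), pos 5: o→y (+10) — repeating every 3. It's a Vigenère-style cipher with numeric key [10,8,10]: position i shifts by key[i mod 3].
Applying it to empire: e+10=o, m+8=u, p+10=z, i+10=s, r+8=z, e+10=o.

ouzszo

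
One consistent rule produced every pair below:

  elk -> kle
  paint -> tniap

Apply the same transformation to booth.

htoob

The output letters match the input read backwards: elk reversed is kle. The word is simply reversed.
On booth: reverse → htoob.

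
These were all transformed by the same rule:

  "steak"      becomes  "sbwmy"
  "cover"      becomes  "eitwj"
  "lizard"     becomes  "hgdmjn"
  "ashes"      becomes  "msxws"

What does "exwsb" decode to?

chest

This is an affine cipher: with a=0,…,z=25, each position x becomes (9x+12) mod 26.
Decoding exwsb: e(4)→3·(4−12)≡2=c; x(23)→3·(23−12)≡7=h; w(22)→3·(22−12)≡4=e; s(18)→3·(18−12)≡18=s; b(1)→3·(1−12)≡19=t (all mod 26).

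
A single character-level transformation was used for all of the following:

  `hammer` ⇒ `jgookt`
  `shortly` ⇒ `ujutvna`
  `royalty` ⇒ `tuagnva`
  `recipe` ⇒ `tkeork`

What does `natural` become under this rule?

pgvatgn

Two shifts are in play — +6 for a/e/i/o/u, +2 for every other letter.
Applying it to natural: n(cons)+2=p, a(vowel)+6=g, t(cons)+2=v, u(vowel)+6=a, r(cons)+2=t, a(vowel)+6=g, l(cons)+2=n.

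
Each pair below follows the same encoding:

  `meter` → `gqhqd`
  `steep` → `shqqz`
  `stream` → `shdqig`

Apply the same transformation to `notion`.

Each letter's alphabet position (a=0..z=25) is mapped through 15·x+8 mod 26 — an affine cipher.
Applying it to notion: n(13)→15·13+8≡21=v; o(14)→15·14+8≡10=k; t(19)→15·19+8≡7=h; i(8)→15·8+8≡24=y; o(14)→15·14+8≡10=k; n(13)→15·13+8≡21=v (all mod 26).

vkhykv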